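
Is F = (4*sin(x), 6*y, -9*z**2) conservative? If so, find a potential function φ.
Yes, F is conservative. φ = 3*y**2 - 3*z**3 - 4*cos(x)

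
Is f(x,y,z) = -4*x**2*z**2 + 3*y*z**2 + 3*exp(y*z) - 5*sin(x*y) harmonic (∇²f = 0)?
No, ∇²f = 5*x**2*sin(x*y) - 8*x**2 + 3*y**2*exp(y*z) + 5*y**2*sin(x*y) + 6*y + 3*z**2*exp(y*z) - 8*z**2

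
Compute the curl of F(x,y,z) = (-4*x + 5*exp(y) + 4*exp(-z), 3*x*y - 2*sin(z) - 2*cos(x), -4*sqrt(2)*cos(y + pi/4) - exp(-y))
(4*sqrt(2)*sin(y + pi/4) + 2*cos(z) + exp(-y), -4*exp(-z), 3*y - 5*exp(y) + 2*sin(x))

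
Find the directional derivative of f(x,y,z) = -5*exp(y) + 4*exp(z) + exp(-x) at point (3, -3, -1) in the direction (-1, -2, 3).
sqrt(14)*(11 + 12*exp(2))*exp(-3)/14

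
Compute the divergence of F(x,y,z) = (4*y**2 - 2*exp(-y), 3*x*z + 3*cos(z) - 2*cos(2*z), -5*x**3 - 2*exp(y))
0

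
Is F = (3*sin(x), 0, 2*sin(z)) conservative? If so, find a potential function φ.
Yes, F is conservative. φ = -3*cos(x) - 2*cos(z)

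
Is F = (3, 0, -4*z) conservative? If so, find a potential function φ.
Yes, F is conservative. φ = 3*x - 2*z**2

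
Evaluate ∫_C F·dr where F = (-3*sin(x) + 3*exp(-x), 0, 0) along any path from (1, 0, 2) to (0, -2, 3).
-3*cos(1) + 3*exp(-1)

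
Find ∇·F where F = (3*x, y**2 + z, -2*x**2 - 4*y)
2*y + 3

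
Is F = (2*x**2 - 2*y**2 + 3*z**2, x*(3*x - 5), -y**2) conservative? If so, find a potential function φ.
No, ∇×F = (-2*y, 6*z, 6*x + 4*y - 5) ≠ 0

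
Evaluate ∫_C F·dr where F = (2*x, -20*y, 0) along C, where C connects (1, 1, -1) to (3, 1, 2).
8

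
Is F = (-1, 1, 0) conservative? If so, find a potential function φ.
Yes, F is conservative. φ = -x + y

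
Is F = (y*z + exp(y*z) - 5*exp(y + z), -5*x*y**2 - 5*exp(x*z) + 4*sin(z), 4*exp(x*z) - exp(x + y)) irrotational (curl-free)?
No, ∇×F = (5*x*exp(x*z) - exp(x + y) - 4*cos(z), y*exp(y*z) + y - 4*z*exp(x*z) + exp(x + y) - 5*exp(y + z), -5*y**2 - 5*z*exp(x*z) - z*exp(y*z) - z + 5*exp(y + z))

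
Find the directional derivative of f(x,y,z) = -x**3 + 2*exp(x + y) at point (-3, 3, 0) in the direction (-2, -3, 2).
44*sqrt(17)/17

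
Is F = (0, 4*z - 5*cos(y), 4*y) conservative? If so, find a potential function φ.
Yes, F is conservative. φ = 4*y*z - 5*sin(y)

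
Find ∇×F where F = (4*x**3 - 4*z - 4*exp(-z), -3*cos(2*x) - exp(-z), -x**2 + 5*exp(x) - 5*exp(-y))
(-exp(-z) + 5*exp(-y), 2*x - 5*exp(x) - 4 + 4*exp(-z), 6*sin(2*x))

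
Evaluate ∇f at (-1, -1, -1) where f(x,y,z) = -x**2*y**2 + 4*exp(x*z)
(2 - 4*E, 2, -4*E)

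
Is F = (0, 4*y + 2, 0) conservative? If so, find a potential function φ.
Yes, F is conservative. φ = 2*y*(y + 1)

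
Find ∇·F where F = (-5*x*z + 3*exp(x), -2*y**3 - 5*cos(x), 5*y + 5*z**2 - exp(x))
-6*y**2 + 5*z + 3*exp(x)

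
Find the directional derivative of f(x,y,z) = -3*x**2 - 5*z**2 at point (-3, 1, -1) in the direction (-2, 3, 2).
-16*sqrt(17)/17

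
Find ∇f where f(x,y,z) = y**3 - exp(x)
(-exp(x), 3*y**2, 0)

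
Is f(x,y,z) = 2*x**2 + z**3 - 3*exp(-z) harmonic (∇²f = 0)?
No, ∇²f = 6*z + 4 - 3*exp(-z)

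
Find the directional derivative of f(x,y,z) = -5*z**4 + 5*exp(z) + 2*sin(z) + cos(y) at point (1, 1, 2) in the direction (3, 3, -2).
sqrt(22)*(-10*exp(2) - 3*sin(1) - 4*cos(2) + 320)/22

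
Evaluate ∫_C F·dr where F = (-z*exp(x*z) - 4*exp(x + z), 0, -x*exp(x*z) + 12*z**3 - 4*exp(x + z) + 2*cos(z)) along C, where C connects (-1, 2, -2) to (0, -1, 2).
-3*exp(2) - 1 + 4*exp(-3) + 4*sin(2)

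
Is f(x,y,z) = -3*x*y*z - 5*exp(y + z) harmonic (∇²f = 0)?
No, ∇²f = -10*exp(y + z)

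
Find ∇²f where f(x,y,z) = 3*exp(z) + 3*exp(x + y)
3*exp(z) + 6*exp(x + y)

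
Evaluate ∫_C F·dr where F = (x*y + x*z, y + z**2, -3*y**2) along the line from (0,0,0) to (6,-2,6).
2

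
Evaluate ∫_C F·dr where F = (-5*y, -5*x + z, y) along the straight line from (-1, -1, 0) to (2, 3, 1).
-22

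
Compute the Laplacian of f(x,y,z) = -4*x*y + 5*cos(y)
-5*cos(y)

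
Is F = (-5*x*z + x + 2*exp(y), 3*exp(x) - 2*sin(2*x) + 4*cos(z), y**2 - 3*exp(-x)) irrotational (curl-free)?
No, ∇×F = (2*y + 4*sin(z), -5*x - 3*exp(-x), 3*exp(x) - 2*exp(y) - 4*cos(2*x))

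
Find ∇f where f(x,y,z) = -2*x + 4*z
(-2, 0, 4)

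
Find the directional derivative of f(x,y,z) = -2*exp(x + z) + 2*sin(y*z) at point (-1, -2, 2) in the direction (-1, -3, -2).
sqrt(14)*(-2*cos(4) + 3*E)/7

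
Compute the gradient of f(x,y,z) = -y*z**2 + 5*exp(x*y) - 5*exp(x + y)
(5*y*exp(x*y) - 5*exp(x + y), 5*x*exp(x*y) - z**2 - 5*exp(x + y), -2*y*z)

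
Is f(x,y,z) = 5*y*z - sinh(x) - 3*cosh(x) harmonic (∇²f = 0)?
No, ∇²f = -sinh(x) - 3*cosh(x)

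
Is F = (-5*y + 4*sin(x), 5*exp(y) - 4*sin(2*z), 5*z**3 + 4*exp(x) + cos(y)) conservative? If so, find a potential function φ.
No, ∇×F = (-sin(y) + 8*cos(2*z), -4*exp(x), 5) ≠ 0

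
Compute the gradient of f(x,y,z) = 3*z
(0, 0, 3)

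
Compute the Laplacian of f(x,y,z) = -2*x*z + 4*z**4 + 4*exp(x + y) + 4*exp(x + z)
48*z**2 + 8*exp(x + y) + 8*exp(x + z)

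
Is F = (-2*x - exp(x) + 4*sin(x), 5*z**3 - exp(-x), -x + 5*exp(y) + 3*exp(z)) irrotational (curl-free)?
No, ∇×F = (-15*z**2 + 5*exp(y), 1, exp(-x))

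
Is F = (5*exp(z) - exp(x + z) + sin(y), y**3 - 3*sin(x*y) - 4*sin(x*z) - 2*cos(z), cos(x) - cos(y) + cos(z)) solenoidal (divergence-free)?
No, ∇·F = -3*x*cos(x*y) + 3*y**2 - exp(x + z) - sin(z)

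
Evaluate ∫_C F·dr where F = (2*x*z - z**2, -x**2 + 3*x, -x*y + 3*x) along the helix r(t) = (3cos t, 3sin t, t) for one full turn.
12*pi*(3 - pi)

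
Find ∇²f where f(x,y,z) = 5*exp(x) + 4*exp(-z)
5*exp(x) + 4*exp(-z)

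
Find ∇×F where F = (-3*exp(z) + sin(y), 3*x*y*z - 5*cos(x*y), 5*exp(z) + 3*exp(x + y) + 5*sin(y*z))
(-3*x*y + 5*z*cos(y*z) + 3*exp(x + y), -3*exp(z) - 3*exp(x + y), 3*y*z + 5*y*sin(x*y) - cos(y))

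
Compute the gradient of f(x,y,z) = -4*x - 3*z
(-4, 0, -3)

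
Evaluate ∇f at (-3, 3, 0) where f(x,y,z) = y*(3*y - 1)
(0, 17, 0)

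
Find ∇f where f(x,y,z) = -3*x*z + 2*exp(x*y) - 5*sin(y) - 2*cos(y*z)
(2*y*exp(x*y) - 3*z, 2*x*exp(x*y) + 2*z*sin(y*z) - 5*cos(y), -3*x + 2*y*sin(y*z))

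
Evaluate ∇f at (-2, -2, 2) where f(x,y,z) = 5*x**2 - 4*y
(-20, -4, 0)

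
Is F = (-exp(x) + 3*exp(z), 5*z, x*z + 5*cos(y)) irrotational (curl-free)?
No, ∇×F = (-5*sin(y) - 5, -z + 3*exp(z), 0)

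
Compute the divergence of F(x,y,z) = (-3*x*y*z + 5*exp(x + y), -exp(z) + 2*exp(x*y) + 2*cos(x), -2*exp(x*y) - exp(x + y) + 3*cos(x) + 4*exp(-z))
2*x*exp(x*y) - 3*y*z + 5*exp(x + y) - 4*exp(-z)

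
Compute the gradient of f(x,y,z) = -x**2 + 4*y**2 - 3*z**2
(-2*x, 8*y, -6*z)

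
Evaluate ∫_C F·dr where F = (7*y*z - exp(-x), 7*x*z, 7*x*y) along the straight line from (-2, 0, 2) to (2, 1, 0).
-2*sinh(2)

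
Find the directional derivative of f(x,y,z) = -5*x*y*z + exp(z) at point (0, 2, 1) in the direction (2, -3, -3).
sqrt(22)*(-20 - 3*E)/22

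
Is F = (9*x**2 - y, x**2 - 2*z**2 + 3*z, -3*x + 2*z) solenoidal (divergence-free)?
No, ∇·F = 18*x + 2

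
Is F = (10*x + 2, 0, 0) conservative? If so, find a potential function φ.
Yes, F is conservative. φ = x*(5*x + 2)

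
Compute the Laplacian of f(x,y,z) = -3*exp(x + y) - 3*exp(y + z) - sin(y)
-6*exp(x + y) - 6*exp(y + z) + sin(y)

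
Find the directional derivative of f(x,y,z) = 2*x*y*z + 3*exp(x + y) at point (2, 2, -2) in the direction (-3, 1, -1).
2*sqrt(11)*(4 - 3*exp(4))/11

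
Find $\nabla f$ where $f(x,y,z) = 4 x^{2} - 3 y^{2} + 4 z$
(8*x, -6*y, 4)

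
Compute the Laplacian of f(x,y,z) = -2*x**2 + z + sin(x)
-sin(x) - 4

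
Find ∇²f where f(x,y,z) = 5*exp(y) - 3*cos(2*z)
5*exp(y) + 12*cos(2*z)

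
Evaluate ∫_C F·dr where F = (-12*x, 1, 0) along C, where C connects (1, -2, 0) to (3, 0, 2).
-46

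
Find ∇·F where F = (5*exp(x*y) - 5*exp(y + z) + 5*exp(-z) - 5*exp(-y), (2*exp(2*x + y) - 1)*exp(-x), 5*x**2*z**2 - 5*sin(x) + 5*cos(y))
10*x**2*z + 5*y*exp(x*y) + 2*exp(x + y)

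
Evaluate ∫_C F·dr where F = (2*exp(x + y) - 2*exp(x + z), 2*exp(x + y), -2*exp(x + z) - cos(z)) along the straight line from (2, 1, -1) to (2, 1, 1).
-2*exp(3) - 2*sin(1) + 2*E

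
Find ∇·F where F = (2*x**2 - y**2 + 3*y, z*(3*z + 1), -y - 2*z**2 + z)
4*x - 4*z + 1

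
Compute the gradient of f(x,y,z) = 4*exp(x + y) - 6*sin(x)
(4*exp(x + y) - 6*cos(x), 4*exp(x + y), 0)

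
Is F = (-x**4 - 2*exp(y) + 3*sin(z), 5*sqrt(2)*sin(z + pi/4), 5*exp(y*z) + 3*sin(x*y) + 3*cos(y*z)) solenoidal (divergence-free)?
No, ∇·F = -4*x**3 + 5*y*exp(y*z) - 3*y*sin(y*z)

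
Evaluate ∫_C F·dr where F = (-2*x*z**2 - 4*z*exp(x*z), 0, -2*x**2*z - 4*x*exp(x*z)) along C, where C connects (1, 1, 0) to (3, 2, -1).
-5 - 4*exp(-3)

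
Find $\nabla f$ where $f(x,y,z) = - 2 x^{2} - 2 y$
(-4*x, -2, 0)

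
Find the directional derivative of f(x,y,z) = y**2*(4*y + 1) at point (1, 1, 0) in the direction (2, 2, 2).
14*sqrt(3)/3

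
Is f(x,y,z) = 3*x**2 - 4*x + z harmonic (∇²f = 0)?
No, ∇²f = 6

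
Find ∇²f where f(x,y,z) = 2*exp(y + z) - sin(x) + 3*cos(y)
4*exp(y + z) + sin(x) - 3*cos(y)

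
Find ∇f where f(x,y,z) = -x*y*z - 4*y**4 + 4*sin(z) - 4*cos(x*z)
(z*(-y + 4*sin(x*z)), -x*z - 16*y**3, -x*y + 4*x*sin(x*z) + 4*cos(z))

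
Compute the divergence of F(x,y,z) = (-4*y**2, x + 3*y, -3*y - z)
2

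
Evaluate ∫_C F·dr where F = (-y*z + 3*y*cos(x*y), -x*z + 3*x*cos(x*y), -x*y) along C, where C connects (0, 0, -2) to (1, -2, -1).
-3*sin(2) - 2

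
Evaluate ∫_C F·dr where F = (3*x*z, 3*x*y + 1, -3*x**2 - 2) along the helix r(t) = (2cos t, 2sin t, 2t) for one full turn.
-20*pi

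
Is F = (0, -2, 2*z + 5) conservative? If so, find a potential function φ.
Yes, F is conservative. φ = -2*y + z**2 + 5*z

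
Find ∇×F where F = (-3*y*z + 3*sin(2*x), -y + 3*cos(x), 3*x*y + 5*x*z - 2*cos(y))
(3*x + 2*sin(y), -6*y - 5*z, 3*z - 3*sin(x))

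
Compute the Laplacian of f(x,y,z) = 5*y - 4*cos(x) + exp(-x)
4*cos(x) + exp(-x)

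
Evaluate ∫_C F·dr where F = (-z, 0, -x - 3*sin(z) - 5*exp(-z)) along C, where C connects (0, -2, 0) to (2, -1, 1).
-10 + 3*cos(1) + 5*exp(-1)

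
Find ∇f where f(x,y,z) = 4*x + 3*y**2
(4, 6*y, 0)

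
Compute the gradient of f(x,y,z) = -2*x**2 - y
(-4*x, -1, 0)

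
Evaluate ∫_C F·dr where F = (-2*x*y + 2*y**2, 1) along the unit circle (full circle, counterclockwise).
0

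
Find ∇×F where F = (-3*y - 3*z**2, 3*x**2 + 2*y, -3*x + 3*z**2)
(0, 3 - 6*z, 6*x + 3)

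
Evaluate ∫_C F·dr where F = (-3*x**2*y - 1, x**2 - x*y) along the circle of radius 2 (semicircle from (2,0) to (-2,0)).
-4/3 + 6*pi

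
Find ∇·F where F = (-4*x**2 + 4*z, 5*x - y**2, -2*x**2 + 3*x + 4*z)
-8*x - 2*y + 4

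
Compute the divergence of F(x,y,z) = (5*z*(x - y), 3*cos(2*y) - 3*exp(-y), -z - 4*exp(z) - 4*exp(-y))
5*z - 4*exp(z) - 6*sin(2*y) - 1 + 3*exp(-y)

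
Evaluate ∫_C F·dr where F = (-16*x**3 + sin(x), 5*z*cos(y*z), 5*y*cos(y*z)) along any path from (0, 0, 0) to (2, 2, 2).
-63 + 5*sin(4) - cos(2)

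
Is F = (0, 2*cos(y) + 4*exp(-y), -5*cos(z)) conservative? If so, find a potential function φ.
Yes, F is conservative. φ = 2*sin(y) - 5*sin(z) - 4*exp(-y)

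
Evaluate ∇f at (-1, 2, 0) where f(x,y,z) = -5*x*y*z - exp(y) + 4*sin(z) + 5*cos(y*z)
(0, -exp(2), 14)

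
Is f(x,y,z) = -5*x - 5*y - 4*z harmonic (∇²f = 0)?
Yes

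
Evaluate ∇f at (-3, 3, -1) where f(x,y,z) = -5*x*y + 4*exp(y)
(-15, 15 + 4*exp(3), 0)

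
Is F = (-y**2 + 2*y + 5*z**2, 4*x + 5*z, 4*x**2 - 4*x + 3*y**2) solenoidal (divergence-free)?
Yes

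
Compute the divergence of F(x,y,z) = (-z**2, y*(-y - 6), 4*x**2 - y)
-2*y - 6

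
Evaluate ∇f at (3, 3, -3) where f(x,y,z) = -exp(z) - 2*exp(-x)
(2*exp(-3), 0, -exp(-3))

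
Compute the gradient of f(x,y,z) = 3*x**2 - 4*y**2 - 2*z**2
(6*x, -8*y, -4*z)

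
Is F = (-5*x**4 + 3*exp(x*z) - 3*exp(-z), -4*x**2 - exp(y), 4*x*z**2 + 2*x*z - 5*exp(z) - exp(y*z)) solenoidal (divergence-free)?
No, ∇·F = -20*x**3 + 8*x*z + 2*x - y*exp(y*z) + 3*z*exp(x*z) - exp(y) - 5*exp(z)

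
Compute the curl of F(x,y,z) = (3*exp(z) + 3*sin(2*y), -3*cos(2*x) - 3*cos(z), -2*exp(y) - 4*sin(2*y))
(-2*exp(y) - 3*sin(z) - 8*cos(2*y), 3*exp(z), 6*sin(2*x) - 6*cos(2*y))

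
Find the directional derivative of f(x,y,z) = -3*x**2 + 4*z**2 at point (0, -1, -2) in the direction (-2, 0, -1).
16*sqrt(5)/5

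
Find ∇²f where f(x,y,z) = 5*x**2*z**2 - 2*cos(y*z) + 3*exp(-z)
10*x**2 + 2*y**2*cos(y*z) + 2*z**2*cos(y*z) + 10*z**2 + 3*exp(-z)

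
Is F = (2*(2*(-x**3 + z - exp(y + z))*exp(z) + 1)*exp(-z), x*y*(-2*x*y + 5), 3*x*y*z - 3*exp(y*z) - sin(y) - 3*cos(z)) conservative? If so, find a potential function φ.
No, ∇×F = (3*x*z - 3*z*exp(y*z) - cos(y), -3*y*z - 4*exp(y + z) + 4 - 2*exp(-z), -4*x*y**2 + 5*y + 4*exp(y + z)) ≠ 0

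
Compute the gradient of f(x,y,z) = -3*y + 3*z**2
(0, -3, 6*z)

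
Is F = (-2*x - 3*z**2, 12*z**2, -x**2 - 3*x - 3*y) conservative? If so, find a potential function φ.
No, ∇×F = (-24*z - 3, 2*x - 6*z + 3, 0) ≠ 0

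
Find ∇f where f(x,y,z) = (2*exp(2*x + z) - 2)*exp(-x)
(2*(exp(2*x + z) + 1)*exp(-x), 0, 2*exp(x + z))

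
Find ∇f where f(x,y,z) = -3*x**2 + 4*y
(-6*x, 4, 0)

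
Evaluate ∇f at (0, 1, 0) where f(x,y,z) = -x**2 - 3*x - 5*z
(-3, 0, -5)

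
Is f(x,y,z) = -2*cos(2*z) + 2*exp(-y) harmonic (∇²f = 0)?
No, ∇²f = 8*cos(2*z) + 2*exp(-y)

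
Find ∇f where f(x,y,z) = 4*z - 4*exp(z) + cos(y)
(0, -sin(y), 4 - 4*exp(z))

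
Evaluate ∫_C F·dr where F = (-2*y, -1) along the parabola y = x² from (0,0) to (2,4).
-28/3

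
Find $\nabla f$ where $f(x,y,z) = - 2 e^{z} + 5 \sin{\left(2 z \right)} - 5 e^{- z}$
(0, 0, -2*exp(z) + 10*cos(2*z) + 5*exp(-z))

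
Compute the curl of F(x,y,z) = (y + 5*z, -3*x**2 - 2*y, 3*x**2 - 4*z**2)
(0, 5 - 6*x, -6*x - 1)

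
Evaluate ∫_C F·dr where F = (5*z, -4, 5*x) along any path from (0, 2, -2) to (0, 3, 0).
-4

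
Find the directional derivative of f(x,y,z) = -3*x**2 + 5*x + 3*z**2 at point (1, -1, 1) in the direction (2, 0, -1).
-8*sqrt(5)/5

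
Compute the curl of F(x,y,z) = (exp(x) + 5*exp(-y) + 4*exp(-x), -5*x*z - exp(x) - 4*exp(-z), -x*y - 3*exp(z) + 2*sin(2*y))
(4*x + 4*cos(2*y) - 4*exp(-z), y, -5*z - exp(x) + 5*exp(-y))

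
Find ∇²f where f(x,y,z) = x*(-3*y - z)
0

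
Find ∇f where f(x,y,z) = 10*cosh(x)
(10*sinh(x), 0, 0)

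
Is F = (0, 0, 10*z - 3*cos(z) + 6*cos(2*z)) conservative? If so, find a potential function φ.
Yes, F is conservative. φ = 5*z**2 - 3*sin(z) + 3*sin(2*z)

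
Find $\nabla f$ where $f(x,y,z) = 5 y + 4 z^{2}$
(0, 5, 8*z)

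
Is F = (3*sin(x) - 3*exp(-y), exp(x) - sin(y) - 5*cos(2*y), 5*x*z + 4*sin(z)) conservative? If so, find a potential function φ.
No, ∇×F = (0, -5*z, exp(x) - 3*exp(-y)) ≠ 0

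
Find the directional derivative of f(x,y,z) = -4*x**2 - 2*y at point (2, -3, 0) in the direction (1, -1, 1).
-14*sqrt(3)/3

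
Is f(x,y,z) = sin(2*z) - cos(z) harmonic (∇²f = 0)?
No, ∇²f = -4*sin(2*z) + cos(z)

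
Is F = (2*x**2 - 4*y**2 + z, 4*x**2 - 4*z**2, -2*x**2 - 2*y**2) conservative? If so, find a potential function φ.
No, ∇×F = (-4*y + 8*z, 4*x + 1, 8*x + 8*y) ≠ 0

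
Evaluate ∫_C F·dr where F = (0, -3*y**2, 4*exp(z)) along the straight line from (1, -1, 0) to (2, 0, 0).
-1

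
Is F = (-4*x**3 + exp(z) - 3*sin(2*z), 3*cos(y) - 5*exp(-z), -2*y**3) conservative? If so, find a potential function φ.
No, ∇×F = (-6*y**2 - 5*exp(-z), exp(z) - 6*cos(2*z), 0) ≠ 0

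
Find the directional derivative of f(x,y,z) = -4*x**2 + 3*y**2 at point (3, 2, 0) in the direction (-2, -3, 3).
6*sqrt(22)/11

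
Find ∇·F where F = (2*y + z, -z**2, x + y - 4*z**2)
-8*z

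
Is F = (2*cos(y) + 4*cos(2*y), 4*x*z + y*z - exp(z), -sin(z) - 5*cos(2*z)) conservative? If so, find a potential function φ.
No, ∇×F = (-4*x - y + exp(z), 0, 4*z + 2*sin(y) + 8*sin(2*y)) ≠ 0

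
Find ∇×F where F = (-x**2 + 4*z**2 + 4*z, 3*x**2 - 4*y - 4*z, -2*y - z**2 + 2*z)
(2, 8*z + 4, 6*x)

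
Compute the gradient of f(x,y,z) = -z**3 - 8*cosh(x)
(-8*sinh(x), 0, -3*z**2)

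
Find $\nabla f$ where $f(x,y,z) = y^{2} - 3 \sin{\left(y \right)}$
(0, 2*y - 3*cos(y), 0)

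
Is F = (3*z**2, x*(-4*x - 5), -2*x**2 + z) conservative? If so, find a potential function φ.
No, ∇×F = (0, 4*x + 6*z, -8*x - 5) ≠ 0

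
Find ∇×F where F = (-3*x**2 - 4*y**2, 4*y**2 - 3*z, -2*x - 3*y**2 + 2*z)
(3 - 6*y, 2, 8*y)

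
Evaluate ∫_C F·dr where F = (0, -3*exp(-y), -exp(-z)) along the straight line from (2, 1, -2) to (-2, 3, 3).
(-exp(5) - 3*exp(2) + 4)*exp(-3)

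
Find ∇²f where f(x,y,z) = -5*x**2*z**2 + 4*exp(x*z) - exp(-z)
((4*x**2*exp(x*z) - 10*x**2 + z**2*(4*exp(x*z) - 10))*exp(z) - 1)*exp(-z)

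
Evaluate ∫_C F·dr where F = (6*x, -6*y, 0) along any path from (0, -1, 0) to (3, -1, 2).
27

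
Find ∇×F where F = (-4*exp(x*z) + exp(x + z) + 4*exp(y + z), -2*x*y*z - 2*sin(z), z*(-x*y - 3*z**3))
(2*x*y - x*z + 2*cos(z), -4*x*exp(x*z) + y*z + exp(x + z) + 4*exp(y + z), -2*y*z - 4*exp(y + z))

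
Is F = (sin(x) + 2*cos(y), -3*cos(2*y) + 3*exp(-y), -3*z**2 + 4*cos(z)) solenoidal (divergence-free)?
No, ∇·F = -6*z + 6*sin(2*y) - 4*sin(z) + cos(x) - 3*exp(-y)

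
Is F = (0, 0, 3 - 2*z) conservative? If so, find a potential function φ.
Yes, F is conservative. φ = z*(3 - z)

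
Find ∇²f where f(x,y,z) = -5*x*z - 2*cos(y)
2*cos(y)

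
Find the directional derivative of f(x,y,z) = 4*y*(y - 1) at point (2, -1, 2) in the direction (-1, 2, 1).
-4*sqrt(6)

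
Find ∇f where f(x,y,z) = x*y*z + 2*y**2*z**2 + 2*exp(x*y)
(y*(z + 2*exp(x*y)), x*z + 2*x*exp(x*y) + 4*y*z**2, y*(x + 4*y*z))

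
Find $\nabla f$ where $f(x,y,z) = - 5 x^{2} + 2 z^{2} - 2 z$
(-10*x, 0, 4*z - 2)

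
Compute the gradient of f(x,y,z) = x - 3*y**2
(1, -6*y, 0)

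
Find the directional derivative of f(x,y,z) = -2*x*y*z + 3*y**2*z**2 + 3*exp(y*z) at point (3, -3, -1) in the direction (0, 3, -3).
3*sqrt(2)*(4 + exp(3))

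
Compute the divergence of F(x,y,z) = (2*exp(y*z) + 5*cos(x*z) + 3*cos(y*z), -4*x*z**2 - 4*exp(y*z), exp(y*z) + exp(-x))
y*exp(y*z) - 4*z*exp(y*z) - 5*z*sin(x*z)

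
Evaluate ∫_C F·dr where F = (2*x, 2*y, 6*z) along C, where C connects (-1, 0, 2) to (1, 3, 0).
-3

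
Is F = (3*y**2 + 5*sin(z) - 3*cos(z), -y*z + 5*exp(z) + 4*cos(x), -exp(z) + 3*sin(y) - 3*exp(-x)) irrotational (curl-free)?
No, ∇×F = (y - 5*exp(z) + 3*cos(y), 3*sin(z) + 5*cos(z) - 3*exp(-x), -6*y - 4*sin(x))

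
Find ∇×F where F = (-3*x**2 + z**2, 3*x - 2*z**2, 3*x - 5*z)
(4*z, 2*z - 3, 3)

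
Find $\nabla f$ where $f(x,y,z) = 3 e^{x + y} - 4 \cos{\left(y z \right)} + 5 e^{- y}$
(3*exp(x + y), 4*z*sin(y*z) + 3*exp(x + y) - 5*exp(-y), 4*y*sin(y*z))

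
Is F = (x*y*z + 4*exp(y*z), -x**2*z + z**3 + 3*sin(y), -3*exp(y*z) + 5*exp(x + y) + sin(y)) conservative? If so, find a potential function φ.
No, ∇×F = (x**2 - 3*z**2 - 3*z*exp(y*z) + 5*exp(x + y) + cos(y), x*y + 4*y*exp(y*z) - 5*exp(x + y), z*(-3*x - 4*exp(y*z))) ≠ 0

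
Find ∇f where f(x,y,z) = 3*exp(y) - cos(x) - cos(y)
(sin(x), 3*exp(y) + sin(y), 0)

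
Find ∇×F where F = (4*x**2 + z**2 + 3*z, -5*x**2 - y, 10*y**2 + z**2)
(20*y, 2*z + 3, -10*x)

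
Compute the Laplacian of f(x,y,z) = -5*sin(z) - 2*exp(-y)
5*sin(z) - 2*exp(-y)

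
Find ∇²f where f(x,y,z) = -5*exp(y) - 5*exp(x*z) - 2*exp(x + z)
-5*x**2*exp(x*z) - 5*z**2*exp(x*z) - 5*exp(y) - 4*exp(x + z)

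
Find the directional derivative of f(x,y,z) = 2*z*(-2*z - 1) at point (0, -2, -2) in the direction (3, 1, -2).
-2*sqrt(14)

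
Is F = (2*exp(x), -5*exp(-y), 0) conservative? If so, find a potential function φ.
Yes, F is conservative. φ = 2*exp(x) + 5*exp(-y)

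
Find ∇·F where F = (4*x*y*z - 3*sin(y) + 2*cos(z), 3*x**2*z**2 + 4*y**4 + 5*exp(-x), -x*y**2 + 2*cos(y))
4*y*(4*y**2 + z)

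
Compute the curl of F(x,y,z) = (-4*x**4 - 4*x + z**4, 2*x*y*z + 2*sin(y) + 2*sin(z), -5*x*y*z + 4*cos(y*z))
(-2*x*y - 5*x*z - 4*z*sin(y*z) - 2*cos(z), z*(5*y + 4*z**2), 2*y*z)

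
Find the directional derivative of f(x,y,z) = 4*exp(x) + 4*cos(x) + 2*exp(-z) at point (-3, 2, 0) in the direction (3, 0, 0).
4*exp(-3) + 4*sin(3)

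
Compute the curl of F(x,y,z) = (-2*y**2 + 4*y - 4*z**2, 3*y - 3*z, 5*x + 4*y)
(7, -8*z - 5, 4*y - 4)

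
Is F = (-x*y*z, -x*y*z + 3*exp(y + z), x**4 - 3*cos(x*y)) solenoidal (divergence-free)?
No, ∇·F = -x*z - y*z + 3*exp(y + z)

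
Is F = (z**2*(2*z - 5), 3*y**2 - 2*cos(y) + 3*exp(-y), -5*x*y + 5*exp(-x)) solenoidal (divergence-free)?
No, ∇·F = 6*y + 2*sin(y) - 3*exp(-y)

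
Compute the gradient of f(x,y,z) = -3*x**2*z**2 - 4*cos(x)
(-6*x*z**2 + 4*sin(x), 0, -6*x**2*z)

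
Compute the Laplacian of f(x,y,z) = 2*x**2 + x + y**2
6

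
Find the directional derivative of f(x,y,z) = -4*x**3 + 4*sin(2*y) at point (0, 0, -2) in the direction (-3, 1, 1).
8*sqrt(11)/11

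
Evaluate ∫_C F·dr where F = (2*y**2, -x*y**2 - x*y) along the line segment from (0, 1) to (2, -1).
4/3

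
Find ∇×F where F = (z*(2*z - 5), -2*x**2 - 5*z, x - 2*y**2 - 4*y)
(1 - 4*y, 4*z - 6, -4*x)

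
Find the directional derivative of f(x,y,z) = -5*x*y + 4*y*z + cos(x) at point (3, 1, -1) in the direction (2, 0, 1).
-2*sqrt(5)*(sin(3) + 3)/5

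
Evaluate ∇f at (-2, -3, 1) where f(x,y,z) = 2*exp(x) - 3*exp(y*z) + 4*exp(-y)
(2*exp(-2), (-4*exp(6) - 3)*exp(-3), 9*exp(-3))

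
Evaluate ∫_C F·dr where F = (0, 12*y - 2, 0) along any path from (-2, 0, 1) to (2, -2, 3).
28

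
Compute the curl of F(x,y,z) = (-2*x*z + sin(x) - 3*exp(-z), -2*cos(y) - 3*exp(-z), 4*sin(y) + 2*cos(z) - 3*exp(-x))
(4*cos(y) - 3*exp(-z), -2*x + 3*exp(-z) - 3*exp(-x), 0)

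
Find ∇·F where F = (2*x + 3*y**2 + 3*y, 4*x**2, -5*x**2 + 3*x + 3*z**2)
6*z + 2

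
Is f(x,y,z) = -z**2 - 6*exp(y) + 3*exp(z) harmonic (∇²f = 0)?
No, ∇²f = -6*exp(y) + 3*exp(z) - 2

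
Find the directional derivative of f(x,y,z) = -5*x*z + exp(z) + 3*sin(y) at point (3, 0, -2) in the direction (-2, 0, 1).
sqrt(5)*(1 - 35*exp(2))*exp(-2)/5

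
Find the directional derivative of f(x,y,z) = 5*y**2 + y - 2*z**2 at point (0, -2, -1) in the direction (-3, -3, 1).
61*sqrt(19)/19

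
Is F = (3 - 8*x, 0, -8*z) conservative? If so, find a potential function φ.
Yes, F is conservative. φ = -4*x**2 + 3*x - 4*z**2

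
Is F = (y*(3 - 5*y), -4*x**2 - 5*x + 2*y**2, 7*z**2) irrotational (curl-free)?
No, ∇×F = (0, 0, -8*x + 10*y - 8)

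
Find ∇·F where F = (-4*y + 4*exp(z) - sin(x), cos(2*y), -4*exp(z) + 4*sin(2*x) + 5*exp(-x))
-4*exp(z) - 2*sin(2*y) - cos(x)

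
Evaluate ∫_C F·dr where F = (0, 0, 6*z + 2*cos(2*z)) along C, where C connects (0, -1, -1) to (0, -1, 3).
sin(6) + sin(2) + 24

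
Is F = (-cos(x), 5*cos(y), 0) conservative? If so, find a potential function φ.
Yes, F is conservative. φ = -sin(x) + 5*sin(y)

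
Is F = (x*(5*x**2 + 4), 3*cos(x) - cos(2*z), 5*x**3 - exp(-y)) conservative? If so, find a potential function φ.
No, ∇×F = (-2*sin(2*z) + exp(-y), -15*x**2, -3*sin(x)) ≠ 0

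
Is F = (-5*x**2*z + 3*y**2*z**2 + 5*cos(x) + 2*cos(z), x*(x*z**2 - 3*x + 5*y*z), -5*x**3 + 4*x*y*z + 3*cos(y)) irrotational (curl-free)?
No, ∇×F = (4*x*z - x*(2*x*z + 5*y) - 3*sin(y), 10*x**2 + 6*y**2*z - 4*y*z - 2*sin(z), 2*x*z**2 - 6*x - 6*y*z**2 + 5*y*z)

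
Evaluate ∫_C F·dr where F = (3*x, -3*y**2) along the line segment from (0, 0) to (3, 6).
-405/2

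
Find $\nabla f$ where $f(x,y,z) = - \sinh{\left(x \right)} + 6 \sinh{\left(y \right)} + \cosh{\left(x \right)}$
(sinh(x) - cosh(x), 6*cosh(y), 0)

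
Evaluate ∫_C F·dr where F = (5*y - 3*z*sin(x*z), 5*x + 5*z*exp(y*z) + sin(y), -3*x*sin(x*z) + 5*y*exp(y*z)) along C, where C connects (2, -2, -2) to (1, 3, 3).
-5*exp(4) + 2*cos(3) + cos(2) - 3*cos(4) + 35 + 5*exp(9)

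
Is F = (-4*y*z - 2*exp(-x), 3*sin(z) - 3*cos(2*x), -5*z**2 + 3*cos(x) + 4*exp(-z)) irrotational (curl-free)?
No, ∇×F = (-3*cos(z), -4*y + 3*sin(x), 4*z + 6*sin(2*x))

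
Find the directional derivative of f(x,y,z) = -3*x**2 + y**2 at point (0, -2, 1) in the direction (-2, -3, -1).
6*sqrt(14)/7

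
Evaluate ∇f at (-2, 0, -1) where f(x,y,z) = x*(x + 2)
(-2, 0, 0)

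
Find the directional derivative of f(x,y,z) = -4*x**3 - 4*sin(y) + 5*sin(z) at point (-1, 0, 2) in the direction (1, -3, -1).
-5*sqrt(11)*cos(2)/11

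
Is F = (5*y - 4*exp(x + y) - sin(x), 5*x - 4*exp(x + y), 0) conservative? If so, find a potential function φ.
Yes, F is conservative. φ = 5*x*y - 4*exp(x + y) + cos(x)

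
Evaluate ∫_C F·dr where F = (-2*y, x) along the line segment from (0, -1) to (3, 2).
3/2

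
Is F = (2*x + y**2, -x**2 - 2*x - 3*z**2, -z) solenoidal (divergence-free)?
No, ∇·F = 1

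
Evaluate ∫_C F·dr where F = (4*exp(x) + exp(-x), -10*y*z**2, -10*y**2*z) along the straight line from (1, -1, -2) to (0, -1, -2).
-4*E + exp(-1) + 3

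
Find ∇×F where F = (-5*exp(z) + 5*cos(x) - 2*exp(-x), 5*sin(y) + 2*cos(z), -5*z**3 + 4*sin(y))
(2*sin(z) + 4*cos(y), -5*exp(z), 0)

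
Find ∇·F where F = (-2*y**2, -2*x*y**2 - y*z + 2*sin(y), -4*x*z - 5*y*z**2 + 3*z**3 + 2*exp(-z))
-4*x*y - 4*x - 10*y*z + 9*z**2 - z + 2*cos(y) - 2*exp(-z)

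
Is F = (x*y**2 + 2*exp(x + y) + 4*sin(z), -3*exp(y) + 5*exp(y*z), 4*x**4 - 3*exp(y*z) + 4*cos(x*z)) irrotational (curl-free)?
No, ∇×F = ((-5*y - 3*z)*exp(y*z), -16*x**3 + 4*z*sin(x*z) + 4*cos(z), -2*x*y - 2*exp(x + y))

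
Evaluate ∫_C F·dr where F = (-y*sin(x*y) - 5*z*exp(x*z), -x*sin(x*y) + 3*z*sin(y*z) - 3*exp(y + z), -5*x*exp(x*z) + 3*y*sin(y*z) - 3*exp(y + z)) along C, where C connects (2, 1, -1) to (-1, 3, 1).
-3*exp(4) - 5*exp(-1) - cos(2) + 5*exp(-2) + 3*cos(1) - 2*cos(3) + 3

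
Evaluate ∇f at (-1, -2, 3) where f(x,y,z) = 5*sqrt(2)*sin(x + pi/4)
(5*sqrt(2)*sin(pi/4 + 1), 0, 0)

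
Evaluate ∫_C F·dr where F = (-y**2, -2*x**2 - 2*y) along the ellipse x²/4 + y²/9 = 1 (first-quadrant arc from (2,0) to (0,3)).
-13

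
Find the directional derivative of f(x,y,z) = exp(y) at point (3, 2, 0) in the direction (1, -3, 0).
-3*sqrt(10)*exp(2)/10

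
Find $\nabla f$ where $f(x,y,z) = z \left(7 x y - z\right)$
(7*y*z, 7*x*z, 7*x*y - 2*z)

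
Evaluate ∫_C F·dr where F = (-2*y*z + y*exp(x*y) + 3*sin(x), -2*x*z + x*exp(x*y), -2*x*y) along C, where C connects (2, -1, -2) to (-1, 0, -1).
-3*cos(1) + 3*cos(2) - exp(-2) + 9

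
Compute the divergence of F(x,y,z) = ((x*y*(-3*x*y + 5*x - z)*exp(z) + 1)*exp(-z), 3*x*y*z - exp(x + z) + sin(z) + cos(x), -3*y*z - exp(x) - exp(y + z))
-6*x*y**2 + 10*x*y + 3*x*z - y*z - 3*y - exp(y + z)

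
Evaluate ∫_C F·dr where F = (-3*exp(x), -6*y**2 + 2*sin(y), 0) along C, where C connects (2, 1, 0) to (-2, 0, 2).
2*cos(1) + 6*sinh(2)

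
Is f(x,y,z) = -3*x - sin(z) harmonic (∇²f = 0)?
No, ∇²f = sin(z)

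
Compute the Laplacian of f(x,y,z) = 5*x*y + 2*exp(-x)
2*exp(-x)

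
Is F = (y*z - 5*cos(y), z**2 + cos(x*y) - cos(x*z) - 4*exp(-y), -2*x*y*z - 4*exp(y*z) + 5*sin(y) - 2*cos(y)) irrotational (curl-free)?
No, ∇×F = (-2*x*z - x*sin(x*z) - 4*z*exp(y*z) - 2*z + 2*sin(y) + 5*cos(y), y*(2*z + 1), -y*sin(x*y) + z*sin(x*z) - z - 5*sin(y))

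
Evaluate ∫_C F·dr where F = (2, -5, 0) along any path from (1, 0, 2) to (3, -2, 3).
14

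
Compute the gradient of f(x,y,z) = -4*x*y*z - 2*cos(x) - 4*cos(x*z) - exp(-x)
(-4*y*z + 4*z*sin(x*z) + 2*sin(x) + exp(-x), -4*x*z, 4*x*(-y + sin(x*z)))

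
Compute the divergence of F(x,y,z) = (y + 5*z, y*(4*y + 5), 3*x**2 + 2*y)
8*y + 5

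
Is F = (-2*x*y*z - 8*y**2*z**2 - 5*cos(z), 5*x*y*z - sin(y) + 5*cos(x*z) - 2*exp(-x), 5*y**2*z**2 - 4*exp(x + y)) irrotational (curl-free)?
No, ∇×F = (-5*x*y + 5*x*sin(x*z) + 10*y*z**2 - 4*exp(x + y), -2*x*y - 16*y**2*z + 4*exp(x + y) + 5*sin(z), (z*(2*x + 16*y*z + 5*y - 5*sin(x*z))*exp(x) + 2)*exp(-x))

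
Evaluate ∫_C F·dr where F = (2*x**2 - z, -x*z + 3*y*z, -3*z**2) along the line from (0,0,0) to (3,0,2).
7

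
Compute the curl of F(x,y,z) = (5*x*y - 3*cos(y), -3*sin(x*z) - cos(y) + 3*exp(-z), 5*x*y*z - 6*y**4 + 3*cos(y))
(5*x*z + 3*x*cos(x*z) - 24*y**3 - 3*sin(y) + 3*exp(-z), -5*y*z, -5*x - 3*z*cos(x*z) - 3*sin(y))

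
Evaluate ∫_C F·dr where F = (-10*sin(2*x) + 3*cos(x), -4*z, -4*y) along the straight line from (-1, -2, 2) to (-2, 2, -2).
5*cos(4) - 3*sin(2) - 5*cos(2) + 3*sin(1)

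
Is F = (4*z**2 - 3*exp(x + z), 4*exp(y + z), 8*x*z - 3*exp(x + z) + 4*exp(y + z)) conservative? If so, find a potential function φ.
Yes, F is conservative. φ = 4*x*z**2 - 3*exp(x + z) + 4*exp(y + z)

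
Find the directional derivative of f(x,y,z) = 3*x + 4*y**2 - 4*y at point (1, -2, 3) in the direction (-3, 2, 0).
-49*sqrt(13)/13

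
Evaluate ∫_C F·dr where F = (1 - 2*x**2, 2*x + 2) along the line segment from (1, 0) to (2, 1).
4/3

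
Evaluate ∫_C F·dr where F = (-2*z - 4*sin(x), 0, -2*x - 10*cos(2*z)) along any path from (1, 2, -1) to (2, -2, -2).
-5*sin(2) + 5*sin(4) - 4*cos(1) + 4*cos(2) + 6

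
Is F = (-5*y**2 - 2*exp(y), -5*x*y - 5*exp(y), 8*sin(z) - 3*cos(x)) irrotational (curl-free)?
No, ∇×F = (0, -3*sin(x), 5*y + 2*exp(y))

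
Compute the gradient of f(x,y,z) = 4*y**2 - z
(0, 8*y, -1)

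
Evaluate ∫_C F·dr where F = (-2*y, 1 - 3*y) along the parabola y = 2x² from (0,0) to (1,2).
-16/3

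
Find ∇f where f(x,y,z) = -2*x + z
(-2, 0, 1)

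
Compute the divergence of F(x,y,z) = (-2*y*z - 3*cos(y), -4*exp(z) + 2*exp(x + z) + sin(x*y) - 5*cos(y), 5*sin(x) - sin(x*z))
x*cos(x*y) - x*cos(x*z) + 5*sin(y)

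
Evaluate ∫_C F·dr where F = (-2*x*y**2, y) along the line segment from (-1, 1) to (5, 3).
-148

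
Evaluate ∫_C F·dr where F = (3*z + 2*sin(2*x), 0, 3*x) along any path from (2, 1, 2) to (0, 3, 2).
-13 + cos(4)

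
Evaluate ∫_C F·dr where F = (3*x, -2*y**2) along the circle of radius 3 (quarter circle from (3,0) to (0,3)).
-63/2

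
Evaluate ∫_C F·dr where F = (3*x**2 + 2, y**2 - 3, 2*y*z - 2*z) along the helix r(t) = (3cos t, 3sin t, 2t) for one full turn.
16*pi*(-pi - 3)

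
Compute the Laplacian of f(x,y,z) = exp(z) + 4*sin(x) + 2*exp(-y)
exp(z) - 4*sin(x) + 2*exp(-y)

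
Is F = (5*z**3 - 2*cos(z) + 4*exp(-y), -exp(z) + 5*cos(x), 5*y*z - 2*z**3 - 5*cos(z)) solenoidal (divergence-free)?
No, ∇·F = 5*y - 6*z**2 + 5*sin(z)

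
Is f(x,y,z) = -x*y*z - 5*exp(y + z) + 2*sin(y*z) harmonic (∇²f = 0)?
No, ∇²f = -2*y**2*sin(y*z) - 2*z**2*sin(y*z) - 10*exp(y + z)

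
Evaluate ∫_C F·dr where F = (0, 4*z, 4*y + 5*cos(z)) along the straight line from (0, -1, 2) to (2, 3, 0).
8 - 5*sin(2)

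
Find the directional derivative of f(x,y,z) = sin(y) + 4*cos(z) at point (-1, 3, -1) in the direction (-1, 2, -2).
-8*sin(1)/3 + 2*cos(3)/3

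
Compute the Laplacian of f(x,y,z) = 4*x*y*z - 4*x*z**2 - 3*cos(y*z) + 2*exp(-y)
-8*x + 3*y**2*cos(y*z) + 3*z**2*cos(y*z) + 2*exp(-y)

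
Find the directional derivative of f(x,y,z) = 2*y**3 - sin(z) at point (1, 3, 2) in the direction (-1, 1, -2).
sqrt(6)*(cos(2) + 27)/3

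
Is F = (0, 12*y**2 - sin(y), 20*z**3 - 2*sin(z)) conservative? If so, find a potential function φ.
Yes, F is conservative. φ = 4*y**3 + 5*z**4 + cos(y) + 2*cos(z)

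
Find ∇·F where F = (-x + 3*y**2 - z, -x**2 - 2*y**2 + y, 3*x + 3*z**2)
-4*y + 6*z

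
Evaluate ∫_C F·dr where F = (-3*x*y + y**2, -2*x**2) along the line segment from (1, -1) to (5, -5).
248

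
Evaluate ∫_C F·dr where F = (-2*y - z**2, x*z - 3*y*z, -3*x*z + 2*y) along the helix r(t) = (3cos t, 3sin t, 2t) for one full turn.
15*pi*(3 - 2*pi)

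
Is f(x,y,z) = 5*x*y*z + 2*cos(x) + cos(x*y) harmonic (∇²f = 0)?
No, ∇²f = -x**2*cos(x*y) - y**2*cos(x*y) - 2*cos(x)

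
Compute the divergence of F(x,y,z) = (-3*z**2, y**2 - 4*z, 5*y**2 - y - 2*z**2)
2*y - 4*z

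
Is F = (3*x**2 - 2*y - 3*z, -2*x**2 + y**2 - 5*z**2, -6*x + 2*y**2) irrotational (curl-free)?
No, ∇×F = (4*y + 10*z, 3, 2 - 4*x)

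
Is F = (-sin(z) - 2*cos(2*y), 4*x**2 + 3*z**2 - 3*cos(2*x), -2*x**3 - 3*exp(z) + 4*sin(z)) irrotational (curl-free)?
No, ∇×F = (-6*z, 6*x**2 - cos(z), 8*x + 6*sin(2*x) - 4*sin(2*y))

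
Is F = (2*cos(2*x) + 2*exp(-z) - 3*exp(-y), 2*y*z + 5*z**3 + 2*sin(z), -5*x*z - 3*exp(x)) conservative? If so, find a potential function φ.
No, ∇×F = (-2*y - 15*z**2 - 2*cos(z), 5*z + 3*exp(x) - 2*exp(-z), -3*exp(-y)) ≠ 0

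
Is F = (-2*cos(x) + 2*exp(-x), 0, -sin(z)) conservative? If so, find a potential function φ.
Yes, F is conservative. φ = -2*sin(x) + cos(z) - 2*exp(-x)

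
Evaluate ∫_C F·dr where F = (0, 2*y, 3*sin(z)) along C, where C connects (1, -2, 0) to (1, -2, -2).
3 - 3*cos(2)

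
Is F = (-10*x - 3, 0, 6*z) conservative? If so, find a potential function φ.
Yes, F is conservative. φ = -5*x**2 - 3*x + 3*z**2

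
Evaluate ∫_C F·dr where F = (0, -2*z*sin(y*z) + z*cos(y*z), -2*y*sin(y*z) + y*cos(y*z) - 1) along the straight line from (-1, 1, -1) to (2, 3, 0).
-2*cos(1) + sin(1) + 1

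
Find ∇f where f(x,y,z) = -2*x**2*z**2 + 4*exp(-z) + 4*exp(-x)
(-4*x*z**2 - 4*exp(-x), 0, -4*x**2*z - 4*exp(-z))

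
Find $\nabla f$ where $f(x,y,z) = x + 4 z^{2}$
(1, 0, 8*z)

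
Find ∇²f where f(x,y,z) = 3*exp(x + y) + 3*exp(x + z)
6*exp(x + y) + 6*exp(x + z)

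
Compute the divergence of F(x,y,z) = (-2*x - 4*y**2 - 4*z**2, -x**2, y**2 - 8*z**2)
-16*z - 2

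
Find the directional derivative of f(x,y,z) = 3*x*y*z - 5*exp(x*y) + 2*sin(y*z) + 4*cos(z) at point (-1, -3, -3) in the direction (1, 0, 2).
sqrt(5)*(8*sin(3) - 12*cos(9) + 45 + 15*exp(3))/5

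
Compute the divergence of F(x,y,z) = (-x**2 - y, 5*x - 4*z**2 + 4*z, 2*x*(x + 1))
-2*x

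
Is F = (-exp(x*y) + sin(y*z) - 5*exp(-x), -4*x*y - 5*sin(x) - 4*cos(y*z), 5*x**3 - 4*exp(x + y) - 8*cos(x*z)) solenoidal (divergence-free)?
No, ∇·F = 8*x*sin(x*z) - 4*x - y*exp(x*y) + 4*z*sin(y*z) + 5*exp(-x)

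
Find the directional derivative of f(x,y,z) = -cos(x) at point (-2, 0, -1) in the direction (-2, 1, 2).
2*sin(2)/3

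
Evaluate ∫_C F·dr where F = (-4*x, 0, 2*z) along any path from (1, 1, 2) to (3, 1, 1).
-19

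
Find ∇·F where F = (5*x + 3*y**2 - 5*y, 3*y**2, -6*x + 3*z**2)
6*y + 6*z + 5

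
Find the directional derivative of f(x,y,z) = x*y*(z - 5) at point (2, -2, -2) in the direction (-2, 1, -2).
-34/3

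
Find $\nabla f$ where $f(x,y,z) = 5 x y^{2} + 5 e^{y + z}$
(5*y**2, 10*x*y + 5*exp(y + z), 5*exp(y + z))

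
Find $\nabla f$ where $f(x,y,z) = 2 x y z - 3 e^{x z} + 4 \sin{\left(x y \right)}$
(2*y*z + 4*y*cos(x*y) - 3*z*exp(x*z), 2*x*(z + 2*cos(x*y)), x*(2*y - 3*exp(x*z)))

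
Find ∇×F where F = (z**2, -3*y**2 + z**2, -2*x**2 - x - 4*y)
(-2*z - 4, 4*x + 2*z + 1, 0)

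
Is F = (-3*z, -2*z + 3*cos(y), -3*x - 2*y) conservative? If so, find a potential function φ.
Yes, F is conservative. φ = -3*x*z - 2*y*z + 3*sin(y)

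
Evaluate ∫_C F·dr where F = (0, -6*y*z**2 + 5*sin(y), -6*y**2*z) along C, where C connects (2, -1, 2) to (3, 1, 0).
12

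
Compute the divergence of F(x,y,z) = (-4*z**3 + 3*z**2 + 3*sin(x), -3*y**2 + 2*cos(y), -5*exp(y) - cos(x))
-6*y - 2*sin(y) + 3*cos(x)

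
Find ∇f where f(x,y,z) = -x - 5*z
(-1, 0, -5)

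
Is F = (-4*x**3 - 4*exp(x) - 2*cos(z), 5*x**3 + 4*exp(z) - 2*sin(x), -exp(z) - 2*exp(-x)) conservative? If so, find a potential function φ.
No, ∇×F = (-4*exp(z), 2*sin(z) - 2*exp(-x), 15*x**2 - 2*cos(x)) ≠ 0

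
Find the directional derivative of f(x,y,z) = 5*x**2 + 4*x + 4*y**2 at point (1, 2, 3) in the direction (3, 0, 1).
21*sqrt(10)/5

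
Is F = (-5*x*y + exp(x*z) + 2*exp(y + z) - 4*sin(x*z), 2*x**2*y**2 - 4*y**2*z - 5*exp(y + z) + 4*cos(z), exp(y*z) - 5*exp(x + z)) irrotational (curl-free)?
No, ∇×F = (4*y**2 + z*exp(y*z) + 5*exp(y + z) + 4*sin(z), x*exp(x*z) - 4*x*cos(x*z) + 5*exp(x + z) + 2*exp(y + z), 4*x*y**2 + 5*x - 2*exp(y + z))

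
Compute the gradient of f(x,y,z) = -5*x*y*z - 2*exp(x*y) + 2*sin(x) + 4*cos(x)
(-5*y*z - 2*y*exp(x*y) - 4*sin(x) + 2*cos(x), x*(-5*z - 2*exp(x*y)), -5*x*y)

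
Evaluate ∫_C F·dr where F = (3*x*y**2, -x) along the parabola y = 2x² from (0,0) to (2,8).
352/3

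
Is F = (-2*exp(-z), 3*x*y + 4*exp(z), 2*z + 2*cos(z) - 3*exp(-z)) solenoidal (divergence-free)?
No, ∇·F = 3*x - 2*sin(z) + 2 + 3*exp(-z)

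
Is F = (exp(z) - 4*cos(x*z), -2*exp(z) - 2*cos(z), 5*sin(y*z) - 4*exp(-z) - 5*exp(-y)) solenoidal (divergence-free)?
No, ∇·F = 5*y*cos(y*z) + 4*z*sin(x*z) + 4*exp(-z)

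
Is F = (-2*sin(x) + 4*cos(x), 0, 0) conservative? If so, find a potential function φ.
Yes, F is conservative. φ = 4*sin(x) + 2*cos(x)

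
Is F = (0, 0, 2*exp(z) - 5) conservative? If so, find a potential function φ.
Yes, F is conservative. φ = -5*z + 2*exp(z)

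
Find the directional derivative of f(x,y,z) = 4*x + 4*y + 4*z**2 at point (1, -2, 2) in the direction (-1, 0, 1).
6*sqrt(2)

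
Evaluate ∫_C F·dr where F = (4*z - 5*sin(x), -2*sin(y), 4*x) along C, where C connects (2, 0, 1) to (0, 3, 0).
-5 + 2*cos(3) - 5*cos(2)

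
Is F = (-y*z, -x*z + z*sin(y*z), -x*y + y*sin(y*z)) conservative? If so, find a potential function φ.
Yes, F is conservative. φ = -x*y*z - cos(y*z)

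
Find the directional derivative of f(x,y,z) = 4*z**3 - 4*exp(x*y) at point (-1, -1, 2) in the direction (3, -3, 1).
48*sqrt(19)/19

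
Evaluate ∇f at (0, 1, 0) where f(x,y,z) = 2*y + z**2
(0, 2, 0)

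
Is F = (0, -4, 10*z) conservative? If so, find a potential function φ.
Yes, F is conservative. φ = -4*y + 5*z**2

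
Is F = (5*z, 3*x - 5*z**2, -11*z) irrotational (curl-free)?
No, ∇×F = (10*z, 5, 3)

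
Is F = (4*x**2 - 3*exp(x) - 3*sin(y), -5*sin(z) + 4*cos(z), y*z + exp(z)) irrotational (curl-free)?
No, ∇×F = (z + 4*sin(z) + 5*cos(z), 0, 3*cos(y))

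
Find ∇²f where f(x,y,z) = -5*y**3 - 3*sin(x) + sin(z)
-30*y + 3*sin(x) - sin(z)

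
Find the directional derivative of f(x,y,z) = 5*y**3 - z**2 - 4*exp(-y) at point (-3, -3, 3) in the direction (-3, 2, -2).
2*sqrt(17)*(4*exp(3) + 141)/17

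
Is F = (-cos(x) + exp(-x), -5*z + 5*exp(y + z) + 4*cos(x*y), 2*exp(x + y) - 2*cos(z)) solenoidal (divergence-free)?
No, ∇·F = -4*x*sin(x*y) + 5*exp(y + z) + sin(x) + 2*sin(z) - exp(-x)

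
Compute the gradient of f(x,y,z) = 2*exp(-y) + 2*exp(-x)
(-2*exp(-x), -2*exp(-y), 0)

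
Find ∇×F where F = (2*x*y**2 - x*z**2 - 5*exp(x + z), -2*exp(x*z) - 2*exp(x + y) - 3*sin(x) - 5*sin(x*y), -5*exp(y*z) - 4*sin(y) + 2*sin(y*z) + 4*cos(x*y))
(2*x*exp(x*z) - 4*x*sin(x*y) - 5*z*exp(y*z) + 2*z*cos(y*z) - 4*cos(y), -2*x*z + 4*y*sin(x*y) - 5*exp(x + z), -4*x*y - 5*y*cos(x*y) - 2*z*exp(x*z) - 2*exp(x + y) - 3*cos(x))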